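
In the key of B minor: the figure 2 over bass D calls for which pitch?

Counting 1 letter step above D lands on E; in B minor, that letter is E.

E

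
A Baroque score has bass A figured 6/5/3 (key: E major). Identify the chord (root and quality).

The figures 6/5/3 indicate a seventh chord in first inversion.
In first inversion the root lies a sixth above the bass: a sixth above A in E major is F#.
The chord tones are A, C#, E, F#, giving F# minor seventh.

F# minor seventh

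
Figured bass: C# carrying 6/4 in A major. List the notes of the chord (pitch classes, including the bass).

C#, F#, A

A fourth above C# in this key is F#.
A sixth above C# in this key is A.
Together with the bass C#, this spells F# minor in second inversion.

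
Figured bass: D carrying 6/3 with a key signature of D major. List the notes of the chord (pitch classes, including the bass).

A third above D in this key is F#.
A sixth above D in this key is B.
Together with the bass D, this spells B minor in first inversion.

D, F#, B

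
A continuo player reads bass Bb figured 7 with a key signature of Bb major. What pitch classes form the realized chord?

The written figures 7 are shorthand for 7/5/3: the 5/3 are implied.
A third above Bb in this key is D.
A fifth above Bb in this key is F.
A seventh above Bb in this key is A.
Together with the bass Bb, this spells Bb major seventh in root position.

Bb, D, F, A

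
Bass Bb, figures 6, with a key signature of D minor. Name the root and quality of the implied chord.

G minor

The figures 6 indicate a triad in first inversion.
In first inversion the root lies a sixth above the bass: a sixth above Bb in D minor is G.
The chord tones are Bb, D, G, giving G minor.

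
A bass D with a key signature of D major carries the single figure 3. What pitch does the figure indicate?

F#

Counting 2 letter steps above D lands on F; in D major, that letter is F#.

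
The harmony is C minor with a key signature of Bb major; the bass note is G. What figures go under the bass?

G is the fifth of C minor, so the chord is in second inversion.
A triad in second inversion is figured 6/4, conventionally abbreviated 6/4.

6/4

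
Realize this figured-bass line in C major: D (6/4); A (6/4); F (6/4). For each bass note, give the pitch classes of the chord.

D (6/4): D, G, B.
A (6/4): A, D, F.
F (6/4): F, B, D.

D, G, B | A, D, F | F, B, D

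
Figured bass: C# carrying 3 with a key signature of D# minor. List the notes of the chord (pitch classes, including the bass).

The written figures 3 are shorthand for 5/3: the 5 is implied.
A third above C# in this key is E#.
A fifth above C# in this key is G#.
Together with the bass C#, this spells C# major in root position.

C#, E#, G#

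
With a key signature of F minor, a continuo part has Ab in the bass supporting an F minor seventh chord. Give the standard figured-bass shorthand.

6/5

Ab is the third of F minor seventh, so the chord is in first inversion.
A seventh chord in first inversion is figured 6/5/3, conventionally abbreviated 6/5.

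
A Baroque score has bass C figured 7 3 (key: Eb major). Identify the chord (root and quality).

The figures 7 3 indicate a seventh chord in root position.
In root position the bass is the root, so the root is C.
The chord tones are C, Eb, G, Bb, giving C minor seventh.

C minor seventh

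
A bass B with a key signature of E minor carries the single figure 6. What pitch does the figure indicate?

Counting 5 letter steps above B lands on G; in E minor, that letter is G.

G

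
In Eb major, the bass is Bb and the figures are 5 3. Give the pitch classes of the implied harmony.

Bb, D, F

A third above Bb in this key is D.
A fifth above Bb in this key is F.
Together with the bass Bb, this spells Bb major in root position.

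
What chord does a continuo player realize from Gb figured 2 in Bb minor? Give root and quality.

The figures 2 indicate a seventh chord in third inversion.
In third inversion the root lies a second above the bass: a second above Gb in Bb minor is Ab.
The chord tones are Gb, Ab, C, Eb, giving Ab dominant seventh.

Ab dominant seventh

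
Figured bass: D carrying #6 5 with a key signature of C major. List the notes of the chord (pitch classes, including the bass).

D, F, A, B#

The written figures #6 5 are shorthand for 6/5/3: the 3 is implied.
A third above D in this key is F.
A fifth above D in this key is A.
A sixth above D in this key is B, raised to B# by the sharp.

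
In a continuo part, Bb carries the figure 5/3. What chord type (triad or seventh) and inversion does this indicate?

Intervals of 5/3 above the bass form a triad; the bass is the root, so this is root position.

triad, root position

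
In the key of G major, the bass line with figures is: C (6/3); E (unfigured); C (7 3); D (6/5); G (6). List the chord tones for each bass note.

C (6/3): C, E, A.
E (5/3): E, G, B.
C (7/5/3): C, E, G, B.
D (6/5/3): D, F#, A, B.
G (6/3): G, B, E.

C, E, A | E, G, B | C, E, G, B | D, F#, A, B | G, B, E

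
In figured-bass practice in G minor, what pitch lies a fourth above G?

C

Counting 3 letter steps above G lands on C; in G minor, that letter is C.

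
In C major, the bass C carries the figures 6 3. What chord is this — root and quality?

A minor

The figures 6 3 indicate a triad in first inversion.
In first inversion the root lies a sixth above the bass: a sixth above C in C major is A.
The chord tones are C, E, A, giving A minor.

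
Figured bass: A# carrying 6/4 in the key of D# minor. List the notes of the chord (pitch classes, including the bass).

A fourth above A# in this key is D#.
A sixth above A# in this key is F#.
Together with the bass A#, this spells D# minor in second inversion.

A#, D#, F#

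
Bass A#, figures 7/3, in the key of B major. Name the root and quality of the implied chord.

The figures 7/3 indicate a seventh chord in root position.
In root position the bass is the root, so the root is A#.
The chord tones are A#, C#, E, G#, giving A# half-diminished seventh.

A# half-diminished seventh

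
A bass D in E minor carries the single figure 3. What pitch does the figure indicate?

F#

Counting 2 letter steps above D lands on F; in E minor, that letter is F#.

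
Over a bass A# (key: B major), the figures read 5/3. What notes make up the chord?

A#, C#, E

A third above A# in this key is C#.
A fifth above A# in this key is E.
Together with the bass A#, this spells A# diminished in root position.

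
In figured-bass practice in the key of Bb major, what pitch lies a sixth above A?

F

Counting 5 letter steps above A lands on F; in Bb major, that letter is F.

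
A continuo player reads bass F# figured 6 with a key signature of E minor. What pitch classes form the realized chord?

The written figures 6 are shorthand for 6/3: the 3 is implied.
A third above F# in this key is A.
A sixth above F# in this key is D.
Together with the bass F#, this spells D major in first inversion.

F#, A, D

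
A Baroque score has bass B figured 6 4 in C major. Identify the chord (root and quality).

E minor

The figures 6 4 indicate a triad in second inversion.
In second inversion the root lies a fourth above the bass: a fourth above B in C major is E.
The chord tones are B, E, G, giving E minor.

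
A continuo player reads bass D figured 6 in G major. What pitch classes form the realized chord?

The written figures 6 are shorthand for 6/3: the 3 is implied.
A third above D in this key is F#.
A sixth above D in this key is B.
Together with the bass D, this spells B minor in first inversion.

D, F#, B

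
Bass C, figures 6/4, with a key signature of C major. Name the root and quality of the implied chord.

F major

The figures 6/4 indicate a triad in second inversion.
In second inversion the root lies a fourth above the bass: a fourth above C in C major is F.
The chord tones are C, F, A, giving F major.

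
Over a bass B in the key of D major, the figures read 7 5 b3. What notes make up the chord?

A third above B in this key is D, lowered to Db by the flat.
A fifth above B in this key is F#.
A seventh above B in this key is A.

B, Db, F#, A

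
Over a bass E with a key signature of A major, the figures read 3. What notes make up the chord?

The written figures 3 are shorthand for 5/3: the 5 is implied.
A third above E in this key is G#.
A fifth above E in this key is B.
Together with the bass E, this spells E major in root position.

E, G#, B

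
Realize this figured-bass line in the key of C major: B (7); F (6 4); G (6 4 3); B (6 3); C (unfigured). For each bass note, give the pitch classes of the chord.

B (7/5/3): B, D, F, A.
F (6/4): F, B, D.
G (6/4/3): G, B, C, E.
B (6/3): B, D, G.
C (5/3): C, E, G.

B, D, F, A | F, B, D | G, B, C, E | B, D, G | C, E, G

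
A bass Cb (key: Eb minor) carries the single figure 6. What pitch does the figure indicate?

Ab

Counting 5 letter steps above Cb lands on A; in Eb minor, that letter is Ab.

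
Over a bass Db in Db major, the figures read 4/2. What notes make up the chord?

The written figures 4/2 are shorthand for 6/4/2: the 6 is implied.
A second above Db in this key is Eb.
A fourth above Db in this key is Gb.
A sixth above Db in this key is Bb.
Together with the bass Db, this spells Eb minor seventh in third inversion.

Db, Eb, Gb, Bb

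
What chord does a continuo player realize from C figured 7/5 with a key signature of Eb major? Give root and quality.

The figures 7/5 indicate a seventh chord in root position.
In root position the bass is the root, so the root is C.
The chord tones are C, Eb, G, Bb, giving C minor seventh.

C minor seventh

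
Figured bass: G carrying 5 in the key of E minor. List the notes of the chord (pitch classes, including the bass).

The written figures 5 are shorthand for 5/3: the 3 is implied.
A third above G in this key is B.
A fifth above G in this key is D.
Together with the bass G, this spells G major in root position.

G, B, D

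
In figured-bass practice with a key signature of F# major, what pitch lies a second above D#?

Counting 1 letter step above D# lands on E; in F# major, that letter is E#.

E#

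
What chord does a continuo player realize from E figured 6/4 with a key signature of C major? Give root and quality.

A minor

The figures 6/4 indicate a triad in second inversion.
In second inversion the root lies a fourth above the bass: a fourth above E in C major is A.
The chord tones are E, A, C, giving A minor.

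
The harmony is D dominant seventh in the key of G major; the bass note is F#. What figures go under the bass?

6/5

F# is the third of D dominant seventh, so the chord is in first inversion.
A seventh chord in first inversion is figured 6/5/3, conventionally abbreviated 6/5.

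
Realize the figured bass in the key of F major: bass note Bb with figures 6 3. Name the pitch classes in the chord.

Bb, D, G

A third above Bb in this key is D.
A sixth above Bb in this key is G.
Together with the bass Bb, this spells G minor in first inversion.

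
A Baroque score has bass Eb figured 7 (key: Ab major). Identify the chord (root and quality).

The figures 7 indicate a seventh chord in root position.
In root position the bass is the root, so the root is Eb.
The chord tones are Eb, G, Bb, Db, giving Eb dominant seventh.

Eb dominant seventh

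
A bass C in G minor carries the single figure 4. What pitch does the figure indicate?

Counting 3 letter steps above C lands on F; in G minor, that letter is F.

F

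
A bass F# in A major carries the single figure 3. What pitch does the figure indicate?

Counting 2 letter steps above F# lands on A; in A major, that letter is A.

A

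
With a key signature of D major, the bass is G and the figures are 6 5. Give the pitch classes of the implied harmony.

G, B, D, E

The written figures 6 5 are shorthand for 6/5/3: the 3 is implied.
A third above G in this key is B.
A fifth above G in this key is D.
A sixth above G in this key is E.
Together with the bass G, this spells E minor seventh in first inversion.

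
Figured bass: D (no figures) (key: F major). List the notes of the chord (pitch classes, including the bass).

An unfigured bass implies 5/3.
A third above D in this key is F.
A fifth above D in this key is A.
Together with the bass D, this spells D minor in root position.

D, F, A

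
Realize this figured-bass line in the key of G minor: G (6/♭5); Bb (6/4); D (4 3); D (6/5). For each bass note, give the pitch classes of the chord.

G (6/b5/3): G, Bb, Db, Eb.
Bb (6/4): Bb, Eb, G.
D (6/4/3): D, F, G, Bb.
D (6/5/3): D, F, A, Bb.

G, Bb, Db, Eb | Bb, Eb, G | D, F, G, Bb | D, F, A, Bb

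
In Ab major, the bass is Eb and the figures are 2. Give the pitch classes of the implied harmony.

The written figures 2 are shorthand for 6/4/2: the 6/4 are implied.
A second above Eb in this key is F.
A fourth above Eb in this key is Ab.
A sixth above Eb in this key is C.
Together with the bass Eb, this spells F minor seventh in third inversion.

Eb, F, Ab, C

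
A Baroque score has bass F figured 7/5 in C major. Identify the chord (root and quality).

The figures 7/5 indicate a seventh chord in root position.
In root position the bass is the root, so the root is F.
The chord tones are F, A, C, E, giving F major seventh.

F major seventh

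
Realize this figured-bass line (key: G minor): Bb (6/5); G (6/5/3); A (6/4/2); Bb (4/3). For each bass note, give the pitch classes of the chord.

Bb (6/5/3): Bb, D, F, G.
G (6/5/3): G, Bb, D, Eb.
A (6/4/2): A, Bb, D, F.
Bb (6/4/3): Bb, D, Eb, G.

Bb, D, F, G | G, Bb, D, Eb | A, Bb, D, F | Bb, D, Eb, G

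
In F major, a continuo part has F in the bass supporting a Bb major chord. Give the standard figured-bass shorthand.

F is the fifth of Bb major, so the chord is in second inversion.
A triad in second inversion is figured 6/4, conventionally abbreviated 6/4.

6/4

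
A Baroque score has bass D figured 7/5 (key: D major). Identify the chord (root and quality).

The figures 7/5 indicate a seventh chord in root position.
In root position the bass is the root, so the root is D.
The chord tones are D, F#, A, C#, giving D major seventh.

D major seventh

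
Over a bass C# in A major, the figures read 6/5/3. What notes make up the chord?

A third above C# in this key is E.
A fifth above C# in this key is G#.
A sixth above C# in this key is A.
Together with the bass C#, this spells A major seventh in first inversion.

C#, E, G#, A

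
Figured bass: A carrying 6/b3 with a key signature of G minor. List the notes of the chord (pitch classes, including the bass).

A third above A in this key is C, lowered to Cb by the flat.
A sixth above A in this key is F.

A, Cb, F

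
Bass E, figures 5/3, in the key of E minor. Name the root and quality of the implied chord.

E minor

The figures 5/3 indicate a triad in root position.
In root position the bass is the root, so the root is E.
The chord tones are E, G, B, giving E minor.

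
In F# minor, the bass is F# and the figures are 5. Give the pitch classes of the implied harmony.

The written figures 5 are shorthand for 5/3: the 3 is implied.
A third above F# in this key is A.
A fifth above F# in this key is C#.
Together with the bass F#, this spells F# minor in root position.

F#, A, C#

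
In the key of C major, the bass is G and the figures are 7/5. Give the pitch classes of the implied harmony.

The written figures 7/5 are shorthand for 7/5/3: the 3 is implied.
A third above G in this key is B.
A fifth above G in this key is D.
A seventh above G in this key is F.
Together with the bass G, this spells G dominant seventh in root position.

G, B, D, F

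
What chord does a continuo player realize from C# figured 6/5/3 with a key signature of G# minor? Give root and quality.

The figures 6/5/3 indicate a seventh chord in first inversion.
In first inversion the root lies a sixth above the bass: a sixth above C# in G# minor is A#.
The chord tones are C#, E, G#, A#, giving A# half-diminished seventh.

A# half-diminished seventh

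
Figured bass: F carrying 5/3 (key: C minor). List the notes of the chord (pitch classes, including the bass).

A third above F in this key is Ab.
A fifth above F in this key is C.
Together with the bass F, this spells F minor in root position.

F, Ab, C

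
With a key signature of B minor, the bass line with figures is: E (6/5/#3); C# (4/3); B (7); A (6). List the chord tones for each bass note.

E, G#, B, C# | C#, E, F#, A | B, D, F#, A | A, C#, F#

E (6/5/#3): E, G#, B, C#.
C# (6/4/3): C#, E, F#, A.
B (7/5/3): B, D, F#, A.
A (6/3): A, C#, F#.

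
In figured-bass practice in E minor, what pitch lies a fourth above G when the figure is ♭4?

Counting 3 letter steps above G lands on C; in E minor, that letter is C.
The b4 figure lowers it a semitone, giving Cb.

Cb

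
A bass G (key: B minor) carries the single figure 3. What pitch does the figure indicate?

B

Counting 2 letter steps above G lands on B; in B minor, that letter is B.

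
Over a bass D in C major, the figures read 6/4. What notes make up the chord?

A fourth above D in this key is G.
A sixth above D in this key is B.
Together with the bass D, this spells G major in second inversion.

D, G, B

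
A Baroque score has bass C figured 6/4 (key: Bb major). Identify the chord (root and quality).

F major

The figures 6/4 indicate a triad in second inversion.
In second inversion the root lies a fourth above the bass: a fourth above C in Bb major is F.
The chord tones are C, F, A, giving F major.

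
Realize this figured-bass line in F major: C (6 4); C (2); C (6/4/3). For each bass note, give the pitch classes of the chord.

C, F, A | C, D, F, A | C, E, F, A

C (6/4): C, F, A.
C (6/4/2): C, D, F, A.
C (6/4/3): C, E, F, A.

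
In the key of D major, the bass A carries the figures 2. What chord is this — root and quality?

B minor seventh

The figures 2 indicate a seventh chord in third inversion.
In third inversion the root lies a second above the bass: a second above A in D major is B.
The chord tones are A, B, D, F#, giving B minor seventh.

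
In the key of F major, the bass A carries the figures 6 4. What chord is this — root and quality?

The figures 6 4 indicate a triad in second inversion.
In second inversion the root lies a fourth above the bass: a fourth above A in F major is D.
The chord tones are A, D, F, giving D minor.

D minor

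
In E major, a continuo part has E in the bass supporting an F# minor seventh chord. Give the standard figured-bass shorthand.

4/2

E is the seventh of F# minor seventh, so the chord is in third inversion.
A seventh chord in third inversion is figured 6/4/2, conventionally abbreviated 4/2.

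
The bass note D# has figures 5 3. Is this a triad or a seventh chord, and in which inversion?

triad, root position

Intervals of 5/3 above the bass form a triad; the bass is the root, so this is root position.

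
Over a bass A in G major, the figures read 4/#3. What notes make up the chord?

The written figures 4/#3 are shorthand for 6/4/3: the 6 is implied.
A third above A in this key is C, raised to C# by the sharp.
A fourth above A in this key is D.
A sixth above A in this key is F#.
Together with the bass A, this spells D major seventh in second inversion.

A, C#, D, F#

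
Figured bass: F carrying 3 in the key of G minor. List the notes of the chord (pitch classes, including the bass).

F, A, C

The written figures 3 are shorthand for 5/3: the 5 is implied.
A third above F in this key is A.
A fifth above F in this key is C.
Together with the bass F, this spells F major in root position.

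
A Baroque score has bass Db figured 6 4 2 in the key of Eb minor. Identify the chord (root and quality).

Eb minor seventh

The figures 6 4 2 indicate a seventh chord in third inversion.
In third inversion the root lies a second above the bass: a second above Db in Eb minor is Eb.
The chord tones are Db, Eb, Gb, Bb, giving Eb minor seventh.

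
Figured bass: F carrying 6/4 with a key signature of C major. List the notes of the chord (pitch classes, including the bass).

A fourth above F in this key is B.
A sixth above F in this key is D.
Together with the bass F, this spells B diminished in second inversion.

F, B, D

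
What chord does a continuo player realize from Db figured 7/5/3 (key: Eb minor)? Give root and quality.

The figures 7/5/3 indicate a seventh chord in root position.
In root position the bass is the root, so the root is Db.
The chord tones are Db, F, Ab, Cb, giving Db dominant seventh.

Db dominant seventh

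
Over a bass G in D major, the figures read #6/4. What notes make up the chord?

G, C#, E#

A fourth above G in this key is C#.
A sixth above G in this key is E, raised to E# by the sharp.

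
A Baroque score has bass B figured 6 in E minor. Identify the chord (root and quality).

The figures 6 indicate a triad in first inversion.
In first inversion the root lies a sixth above the bass: a sixth above B in E minor is G.
The chord tones are B, D, G, giving G major.

G major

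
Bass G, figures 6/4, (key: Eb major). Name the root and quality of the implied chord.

The figures 6/4 indicate a triad in second inversion.
In second inversion the root lies a fourth above the bass: a fourth above G in Eb major is C.
The chord tones are G, C, Eb, giving C minor.

C minor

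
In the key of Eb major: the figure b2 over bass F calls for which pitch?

Counting 1 letter step above F lands on G; in Eb major, that letter is G.
The b2 figure lowers it a semitone, giving Gb.

Gb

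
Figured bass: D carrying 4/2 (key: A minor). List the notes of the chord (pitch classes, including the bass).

D, E, G, B

The written figures 4/2 are shorthand for 6/4/2: the 6 is implied.
A second above D in this key is E.
A fourth above D in this key is G.
A sixth above D in this key is B.
Together with the bass D, this spells E minor seventh in third inversion.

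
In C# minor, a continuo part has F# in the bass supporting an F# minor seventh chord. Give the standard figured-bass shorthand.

F# is the root of F# minor seventh, so the chord is in root position.
A seventh chord in root position is figured 7/5/3, conventionally abbreviated 7.

7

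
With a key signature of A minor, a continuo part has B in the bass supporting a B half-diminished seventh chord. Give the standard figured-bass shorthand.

7

B is the root of B half-diminished seventh, so the chord is in root position.
A seventh chord in root position is figured 7/5/3, conventionally abbreviated 7.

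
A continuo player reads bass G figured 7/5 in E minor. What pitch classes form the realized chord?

The written figures 7/5 are shorthand for 7/5/3: the 3 is implied.
A third above G in this key is B.
A fifth above G in this key is D.
A seventh above G in this key is F#.
Together with the bass G, this spells G major seventh in root position.

G, B, D, F#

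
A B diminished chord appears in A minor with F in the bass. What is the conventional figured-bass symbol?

F is the fifth of B diminished, so the chord is in second inversion.
A triad in second inversion is figured 6/4, conventionally abbreviated 6/4.

6/4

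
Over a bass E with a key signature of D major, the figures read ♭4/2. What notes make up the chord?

The written figures ♭4/2 are shorthand for 6/4/2: the 6 is implied.
A second above E in this key is F#.
A fourth above E in this key is A, lowered to Ab by the flat.
A sixth above E in this key is C#.

E, F#, Ab, C#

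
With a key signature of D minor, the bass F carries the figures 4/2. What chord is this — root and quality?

G minor seventh

The figures 4/2 indicate a seventh chord in third inversion.
In third inversion the root lies a second above the bass: a second above F in D minor is G.
The chord tones are F, G, Bb, D, giving G minor seventh.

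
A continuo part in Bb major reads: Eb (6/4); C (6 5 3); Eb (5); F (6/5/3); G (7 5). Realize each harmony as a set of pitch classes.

Eb (6/4): Eb, A, C.
C (6/5/3): C, Eb, G, A.
Eb (5/3): Eb, G, Bb.
F (6/5/3): F, A, C, D.
G (7/5/3): G, Bb, D, F.

Eb, A, C | C, Eb, G, A | Eb, G, Bb | F, A, C, D | G, Bb, D, F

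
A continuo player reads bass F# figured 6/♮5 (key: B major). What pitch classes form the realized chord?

F#, A#, C, D#

The written figures 6/♮5 are shorthand for 6/5/3: the 3 is implied.
A third above F# in this key is A#.
A fifth above F# in this key is C#, made natural (C) by the ♮ figure.
A sixth above F# in this key is D#.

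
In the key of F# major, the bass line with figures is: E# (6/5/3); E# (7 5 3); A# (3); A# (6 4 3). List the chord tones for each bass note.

E# (6/5/3): E#, G#, B, C#.
E# (7/5/3): E#, G#, B, D#.
A# (5/3): A#, C#, E#.
A# (6/4/3): A#, C#, D#, F#.

E#, G#, B, C# | E#, G#, B, D# | A#, C#, E# | A#, C#, D#, F#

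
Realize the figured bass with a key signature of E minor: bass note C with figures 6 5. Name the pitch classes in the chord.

The written figures 6 5 are shorthand for 6/5/3: the 3 is implied.
A third above C in this key is E.
A fifth above C in this key is G.
A sixth above C in this key is A.
Together with the bass C, this spells A minor seventh in first inversion.

C, E, G, A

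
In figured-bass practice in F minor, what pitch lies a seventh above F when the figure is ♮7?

Counting 6 letter steps above F lands on E; in F minor, that letter is Eb.
The ♮7 figure makes it natural, giving E.

E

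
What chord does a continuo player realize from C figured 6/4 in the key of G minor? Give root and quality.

The figures 6/4 indicate a triad in second inversion.
In second inversion the root lies a fourth above the bass: a fourth above C in G minor is F.
The chord tones are C, F, A, giving F major.

F major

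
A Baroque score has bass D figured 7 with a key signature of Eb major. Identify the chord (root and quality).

The figures 7 indicate a seventh chord in root position.
In root position the bass is the root, so the root is D.
The chord tones are D, F, Ab, C, giving D half-diminished seventh.

D half-diminished seventh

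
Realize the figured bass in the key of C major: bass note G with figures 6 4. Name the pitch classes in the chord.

A fourth above G in this key is C.
A sixth above G in this key is E.
Together with the bass G, this spells C major in second inversion.

G, C, E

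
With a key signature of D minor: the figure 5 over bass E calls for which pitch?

Counting 4 letter steps above E lands on B; in D minor, that letter is Bb.

Bb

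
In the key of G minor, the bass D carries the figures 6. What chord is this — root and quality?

Bb major

The figures 6 indicate a triad in first inversion.
In first inversion the root lies a sixth above the bass: a sixth above D in G minor is Bb.
The chord tones are D, F, Bb, giving Bb major.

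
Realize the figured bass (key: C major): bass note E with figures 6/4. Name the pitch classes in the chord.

A fourth above E in this key is A.
A sixth above E in this key is C.
Together with the bass E, this spells A minor in second inversion.

E, A, C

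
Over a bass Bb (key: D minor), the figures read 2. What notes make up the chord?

The written figures 2 are shorthand for 6/4/2: the 6/4 are implied.
A second above Bb in this key is C.
A fourth above Bb in this key is E.
A sixth above Bb in this key is G.
Together with the bass Bb, this spells C dominant seventh in third inversion.

Bb, C, E, G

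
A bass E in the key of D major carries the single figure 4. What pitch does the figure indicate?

Counting 3 letter steps above E lands on A; in D major, that letter is A.

A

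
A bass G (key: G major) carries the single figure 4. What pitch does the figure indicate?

C

Counting 3 letter steps above G lands on C; in G major, that letter is C.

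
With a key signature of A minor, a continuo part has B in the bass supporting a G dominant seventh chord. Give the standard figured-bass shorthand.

B is the third of G dominant seventh, so the chord is in first inversion.
A seventh chord in first inversion is figured 6/5/3, conventionally abbreviated 6/5.

6/5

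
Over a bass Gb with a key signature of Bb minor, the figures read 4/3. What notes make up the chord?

The written figures 4/3 are shorthand for 6/4/3: the 6 is implied.
A third above Gb in this key is Bb.
A fourth above Gb in this key is C.
A sixth above Gb in this key is Eb.
Together with the bass Gb, this spells C half-diminished seventh in second inversion.

Gb, Bb, C, Eb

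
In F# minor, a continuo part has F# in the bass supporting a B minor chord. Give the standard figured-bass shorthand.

F# is the fifth of B minor, so the chord is in second inversion.
A triad in second inversion is figured 6/4, conventionally abbreviated 6/4.

6/4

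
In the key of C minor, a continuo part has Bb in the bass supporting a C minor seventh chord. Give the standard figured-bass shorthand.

4/2

Bb is the seventh of C minor seventh, so the chord is in third inversion.
A seventh chord in third inversion is figured 6/4/2, conventionally abbreviated 4/2.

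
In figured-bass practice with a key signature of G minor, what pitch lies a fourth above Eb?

A

Counting 3 letter steps above Eb lands on A; in G minor, that letter is A.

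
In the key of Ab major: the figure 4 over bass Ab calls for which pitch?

Db

Counting 3 letter steps above Ab lands on D; in Ab major, that letter is Db.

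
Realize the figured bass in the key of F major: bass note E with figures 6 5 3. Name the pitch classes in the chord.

A third above E in this key is G.
A fifth above E in this key is Bb.
A sixth above E in this key is C.
Together with the bass E, this spells C dominant seventh in first inversion.

E, G, Bb, C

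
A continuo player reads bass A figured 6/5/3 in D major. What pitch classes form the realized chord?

A third above A in this key is C#.
A fifth above A in this key is E.
A sixth above A in this key is F#.
Together with the bass A, this spells F# minor seventh in first inversion.

A, C#, E, F#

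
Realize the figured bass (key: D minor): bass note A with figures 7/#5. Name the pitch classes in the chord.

The written figures 7/#5 are shorthand for 7/5/3: the 3 is implied.
A third above A in this key is C.
A fifth above A in this key is E, raised to E# by the sharp.
A seventh above A in this key is G.

A, C, E#, G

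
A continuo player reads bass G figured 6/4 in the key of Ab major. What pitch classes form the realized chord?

G, C, Eb

A fourth above G in this key is C.
A sixth above G in this key is Eb.
Together with the bass G, this spells C minor in second inversion.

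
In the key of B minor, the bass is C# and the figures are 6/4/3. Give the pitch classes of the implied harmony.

A third above C# in this key is E.
A fourth above C# in this key is F#.
A sixth above C# in this key is A.
Together with the bass C#, this spells F# minor seventh in second inversion.

C#, E, F#, A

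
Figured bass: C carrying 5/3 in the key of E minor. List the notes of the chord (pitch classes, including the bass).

A third above C in this key is E.
A fifth above C in this key is G.
Together with the bass C, this spells C major in root position.

C, E, G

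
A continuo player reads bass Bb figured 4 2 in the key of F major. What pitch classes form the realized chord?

The written figures 4 2 are shorthand for 6/4/2: the 6 is implied.
A second above Bb in this key is C.
A fourth above Bb in this key is E.
A sixth above Bb in this key is G.
Together with the bass Bb, this spells C dominant seventh in third inversion.

Bb, C, E, G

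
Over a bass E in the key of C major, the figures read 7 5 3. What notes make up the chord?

A third above E in this key is G.
A fifth above E in this key is B.
A seventh above E in this key is D.
Together with the bass E, this spells E minor seventh in root position.

E, G, B, D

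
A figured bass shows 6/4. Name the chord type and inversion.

Intervals of 6/4 above the bass form a triad; the bass is the fifth, so this is second inversion.

triad, second inversion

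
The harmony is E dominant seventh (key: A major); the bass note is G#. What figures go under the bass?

6/5

G# is the third of E dominant seventh, so the chord is in first inversion.
A seventh chord in first inversion is figured 6/5/3, conventionally abbreviated 6/5.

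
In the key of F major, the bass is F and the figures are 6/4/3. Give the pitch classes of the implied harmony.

F, A, Bb, D

A third above F in this key is A.
A fourth above F in this key is Bb.
A sixth above F in this key is D.
Together with the bass F, this spells Bb major seventh in second inversion.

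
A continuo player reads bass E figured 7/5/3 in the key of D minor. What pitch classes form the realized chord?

E, G, Bb, D

A third above E in this key is G.
A fifth above E in this key is Bb.
A seventh above E in this key is D.
Together with the bass E, this spells E half-diminished seventh in root position.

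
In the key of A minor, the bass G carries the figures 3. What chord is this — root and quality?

The figures 3 indicate a triad in root position.
In root position the bass is the root, so the root is G.
The chord tones are G, B, D, giving G major.

G major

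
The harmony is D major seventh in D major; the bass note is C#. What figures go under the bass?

C# is the seventh of D major seventh, so the chord is in third inversion.
A seventh chord in third inversion is figured 6/4/2, conventionally abbreviated 4/2.

4/2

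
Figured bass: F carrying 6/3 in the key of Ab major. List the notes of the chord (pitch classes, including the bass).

F, Ab, Db

A third above F in this key is Ab.
A sixth above F in this key is Db.
Together with the bass F, this spells Db major in first inversion.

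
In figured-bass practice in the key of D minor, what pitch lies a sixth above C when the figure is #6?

Counting 5 letter steps above C lands on A; in D minor, that letter is A.
The #6 figure raises it a semitone, giving A#.

A#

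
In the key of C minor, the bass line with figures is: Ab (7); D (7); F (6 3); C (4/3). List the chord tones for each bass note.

Ab (7/5/3): Ab, C, Eb, G.
D (7/5/3): D, F, Ab, C.
F (6/3): F, Ab, D.
C (6/4/3): C, Eb, F, Ab.

Ab, C, Eb, G | D, F, Ab, C | F, Ab, D | C, Eb, F, Ab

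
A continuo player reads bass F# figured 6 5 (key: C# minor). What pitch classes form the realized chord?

F#, A, C#, D#

The written figures 6 5 are shorthand for 6/5/3: the 3 is implied.
A third above F# in this key is A.
A fifth above F# in this key is C#.
A sixth above F# in this key is D#.
Together with the bass F#, this spells D# half-diminished seventh in first inversion.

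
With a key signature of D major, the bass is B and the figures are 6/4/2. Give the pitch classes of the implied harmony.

B, C#, E, G

A second above B in this key is C#.
A fourth above B in this key is E.
A sixth above B in this key is G.
Together with the bass B, this spells C# half-diminished seventh in third inversion.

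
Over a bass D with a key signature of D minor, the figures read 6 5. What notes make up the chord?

The written figures 6 5 are shorthand for 6/5/3: the 3 is implied.
A third above D in this key is F.
A fifth above D in this key is A.
A sixth above D in this key is Bb.
Together with the bass D, this spells Bb major seventh in first inversion.

D, F, A, Bb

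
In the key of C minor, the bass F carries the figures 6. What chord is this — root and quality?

D diminished

The figures 6 indicate a triad in first inversion.
In first inversion the root lies a sixth above the bass: a sixth above F in C minor is D.
The chord tones are F, Ab, D, giving D diminished.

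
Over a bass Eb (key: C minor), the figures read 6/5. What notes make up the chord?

Eb, G, Bb, C

The written figures 6/5 are shorthand for 6/5/3: the 3 is implied.
A third above Eb in this key is G.
A fifth above Eb in this key is Bb.
A sixth above Eb in this key is C.
Together with the bass Eb, this spells C minor seventh in first inversion.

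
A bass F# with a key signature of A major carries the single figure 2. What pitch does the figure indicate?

Counting 1 letter step above F# lands on G; in A major, that letter is G#.

G#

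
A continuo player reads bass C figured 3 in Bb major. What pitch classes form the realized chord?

C, Eb, G

The written figures 3 are shorthand for 5/3: the 5 is implied.
A third above C in this key is Eb.
A fifth above C in this key is G.
Together with the bass C, this spells C minor in root position.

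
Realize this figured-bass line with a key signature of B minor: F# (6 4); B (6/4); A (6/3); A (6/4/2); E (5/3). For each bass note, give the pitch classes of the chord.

F# (6/4): F#, B, D.
B (6/4): B, E, G.
A (6/3): A, C#, F#.
A (6/4/2): A, B, D, F#.
E (5/3): E, G, B.

F#, B, D | B, E, G | A, C#, F# | A, B, D, F# | E, G, B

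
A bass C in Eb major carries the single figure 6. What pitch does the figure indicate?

Ab

Counting 5 letter steps above C lands on A; in Eb major, that letter is Ab.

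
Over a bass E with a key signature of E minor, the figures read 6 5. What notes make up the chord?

E, G, B, C

The written figures 6 5 are shorthand for 6/5/3: the 3 is implied.
A third above E in this key is G.
A fifth above E in this key is B.
A sixth above E in this key is C.
Together with the bass E, this spells C major seventh in first inversion.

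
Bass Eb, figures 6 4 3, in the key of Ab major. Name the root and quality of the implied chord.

The figures 6 4 3 indicate a seventh chord in second inversion.
In second inversion the root lies a fourth above the bass: a fourth above Eb in Ab major is Ab.
The chord tones are Eb, G, Ab, C, giving Ab major seventh.

Ab major seventh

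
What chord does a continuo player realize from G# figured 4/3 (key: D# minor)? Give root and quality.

C# dominant seventh

The figures 4/3 indicate a seventh chord in second inversion.
In second inversion the root lies a fourth above the bass: a fourth above G# in D# minor is C#.
The chord tones are G#, B, C#, E#, giving C# dominant seventh.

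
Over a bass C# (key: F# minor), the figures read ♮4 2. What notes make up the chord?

C#, D, F, A

The written figures ♮4 2 are shorthand for 6/4/2: the 6 is implied.
A second above C# in this key is D.
A fourth above C# in this key is F#, made natural (F) by the ♮ figure.
A sixth above C# in this key is A.
Together with the bass C#, this spells D minor-major seventh in third inversion.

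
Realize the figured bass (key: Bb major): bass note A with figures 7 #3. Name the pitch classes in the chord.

The written figures 7 #3 are shorthand for 7/5/3: the 5 is implied.
A third above A in this key is C, raised to C# by the sharp.
A fifth above A in this key is Eb.
A seventh above A in this key is G.

A, C#, Eb, G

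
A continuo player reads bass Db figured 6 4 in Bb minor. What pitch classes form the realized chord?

Db, Gb, Bb

A fourth above Db in this key is Gb.
A sixth above Db in this key is Bb.
Together with the bass Db, this spells Gb major in second inversion.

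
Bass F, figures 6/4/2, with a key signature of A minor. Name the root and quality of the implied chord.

G dominant seventh

The figures 6/4/2 indicate a seventh chord in third inversion.
In third inversion the root lies a second above the bass: a second above F in A minor is G.
The chord tones are F, G, B, D, giving G dominant seventh.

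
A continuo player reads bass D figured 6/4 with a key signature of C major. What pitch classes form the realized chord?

D, G, B

A fourth above D in this key is G.
A sixth above D in this key is B.
Together with the bass D, this spells G major in second inversion.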